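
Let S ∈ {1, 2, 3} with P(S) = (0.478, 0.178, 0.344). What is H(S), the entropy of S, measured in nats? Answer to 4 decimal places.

1.0271 nats

H(S) = −Σ p·ln p.
  −(0.478)·ln(0.478) = 0.35283
  −(0.178)·ln(0.178) = 0.30722
  −(0.344)·ln(0.344) = 0.36709
Sum: 0.35283 + 0.30722 + 0.36709 = 1.0271 nats.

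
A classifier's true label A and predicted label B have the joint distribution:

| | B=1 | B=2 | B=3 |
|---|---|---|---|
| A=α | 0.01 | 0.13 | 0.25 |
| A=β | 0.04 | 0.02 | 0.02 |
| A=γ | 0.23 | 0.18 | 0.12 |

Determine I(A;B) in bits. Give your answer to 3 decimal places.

0.218 bits

Marginals: p(A) = (0.3900, 0.0800, 0.5300), p(B) = (0.2800, 0.3300, 0.3900).
I(A;B) = H(A) + H(B) − H(A,B).
H(A) = 1.3068, H(B) = 1.5718, H(A,B) = 2.6606.
I(A;B) = 1.3068 + 1.5718 − 2.6606 = 0.218 bits.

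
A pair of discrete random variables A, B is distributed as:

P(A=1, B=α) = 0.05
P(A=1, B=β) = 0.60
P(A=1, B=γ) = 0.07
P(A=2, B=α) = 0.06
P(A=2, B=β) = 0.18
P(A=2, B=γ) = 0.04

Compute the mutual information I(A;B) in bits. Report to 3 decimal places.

0.034 bits

Marginals: p(A) = (0.7200, 0.2800), p(B) = (0.1100, 0.7800, 0.1100).
I(A;B) = H(A) + H(B) − H(A,B).
H(A) = 0.8555, H(B) = 0.9802, H(A,B) = 1.8014.
I(A;B) = 0.8555 + 0.9802 − 1.8014 = 0.034 bits.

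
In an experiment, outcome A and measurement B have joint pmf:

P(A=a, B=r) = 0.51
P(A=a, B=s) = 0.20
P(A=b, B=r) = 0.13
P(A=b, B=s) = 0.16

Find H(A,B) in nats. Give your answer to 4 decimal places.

1.2237 nats

H(A,B) = −Σ p(x,y)·ln p(x,y) over all 4 cells.
  cell (a,r): −0.51·ln0.51 = 0.34341
  cell (a,s): −0.20·ln0.20 = 0.32189
  cell (b,r): −0.13·ln0.13 = 0.26523
  cell (b,s): −0.16·ln0.16 = 0.29321
Sum = 1.2237 nats.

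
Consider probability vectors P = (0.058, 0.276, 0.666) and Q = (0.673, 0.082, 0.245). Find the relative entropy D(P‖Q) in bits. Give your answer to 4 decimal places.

1.2390 bits

D(P‖Q) = Σ p·log₂(p/q).
  0.058·log₂(0.058/0.673) = -0.20512
  0.276·log₂(0.276/0.082) = 0.48327
  0.666·log₂(0.666/0.245) = 0.96087
D(P‖Q) = 1.2390 bits.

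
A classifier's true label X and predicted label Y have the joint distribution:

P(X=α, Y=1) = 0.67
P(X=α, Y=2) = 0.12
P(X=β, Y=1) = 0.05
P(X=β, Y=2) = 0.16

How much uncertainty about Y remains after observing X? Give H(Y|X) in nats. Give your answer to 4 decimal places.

Chain rule: H(Y|X) = H(X,Y) − H(X).
Marginals: p(X) = (0.7900, 0.2100), p(Y) = (0.7200, 0.2800).
H(X,Y) = 0.9658 nats; H(X) = 0.5140 nats.
H(Y|X) = 0.9658 − 0.5140 = 0.4518 nats.

0.4518 nats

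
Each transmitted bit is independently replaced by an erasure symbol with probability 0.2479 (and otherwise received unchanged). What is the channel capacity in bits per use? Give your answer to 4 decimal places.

Binary erasure channel: capacity C = 1 − ε.
C = 1 − 0.2479 = 0.7521 bits per channel use.

0.7521 bits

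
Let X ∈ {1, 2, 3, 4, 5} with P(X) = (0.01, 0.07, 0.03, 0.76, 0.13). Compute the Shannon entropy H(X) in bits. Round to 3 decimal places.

H(X) = −Σ p·log₂ p.
  −(0.01)·log₂(0.01) = 0.0664
  −(0.07)·log₂(0.07) = 0.2686
  −(0.03)·log₂(0.03) = 0.1518
  −(0.76)·log₂(0.76) = 0.3009
  −(0.13)·log₂(0.13) = 0.3826
Sum: 0.0664 + 0.2686 + 0.1518 + 0.3009 + 0.3826 = 1.170 bits.

1.170 bits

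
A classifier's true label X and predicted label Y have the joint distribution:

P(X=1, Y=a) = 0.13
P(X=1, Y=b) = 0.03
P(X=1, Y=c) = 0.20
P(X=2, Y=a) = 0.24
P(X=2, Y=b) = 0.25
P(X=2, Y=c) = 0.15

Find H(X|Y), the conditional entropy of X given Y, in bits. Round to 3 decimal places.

Chain rule: H(X|Y) = H(X,Y) − H(Y).
Marginals: p(X) = (0.3600, 0.6400), p(Y) = (0.3700, 0.2800, 0.3500).
H(X,Y) = 2.4035 bits; H(Y) = 1.5751 bits.
H(X|Y) = 2.4035 − 1.5751 = 0.828 bits.

0.828 bits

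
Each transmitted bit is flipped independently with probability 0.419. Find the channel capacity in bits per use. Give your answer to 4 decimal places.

0.0190 bits

Binary symmetric channel: C = 1 − h₂(ε) where h₂ is the binary entropy function.
h₂(0.419) = −0.419·log₂0.419 − 0.581·log₂0.581 = 0.9810.
C = 1 − 0.9810 = 0.0190 bits per channel use.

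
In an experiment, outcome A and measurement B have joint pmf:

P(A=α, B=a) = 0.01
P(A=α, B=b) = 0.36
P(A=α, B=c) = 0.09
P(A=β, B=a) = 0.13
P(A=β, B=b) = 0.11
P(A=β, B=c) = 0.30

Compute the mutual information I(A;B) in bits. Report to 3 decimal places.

0.271 bits

Marginals: p(A) = (0.4600, 0.5400), p(B) = (0.1400, 0.4700, 0.3900).
I(A;B) = H(A) + H(B) − H(A,B).
H(A) = 0.9954, H(B) = 1.4389, H(A,B) = 2.1637.
I(A;B) = 0.9954 + 1.4389 − 2.1637 = 0.271 bits.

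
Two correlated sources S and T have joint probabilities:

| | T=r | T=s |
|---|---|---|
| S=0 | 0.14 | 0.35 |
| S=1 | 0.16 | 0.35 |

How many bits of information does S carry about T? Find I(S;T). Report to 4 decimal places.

0.0007 bits

Marginals: p(S) = (0.4900, 0.5100), p(T) = (0.3000, 0.7000).
I(S;T) = H(S) + H(T) − H(S,T).
H(S) = 0.9997, H(T) = 0.8813, H(S,T) = 1.8803.
I(S;T) = 0.9997 + 0.8813 − 1.8803 = 0.0007 bits.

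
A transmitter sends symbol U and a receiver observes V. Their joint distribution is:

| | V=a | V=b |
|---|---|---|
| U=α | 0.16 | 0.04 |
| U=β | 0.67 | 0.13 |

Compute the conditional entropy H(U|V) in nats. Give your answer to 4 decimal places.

Marginals: p(U) = (0.2000, 0.8000), p(V) = (0.8300, 0.1700).
H(U|V) = Σ p(V) · H(U|V=·).
  V=a: p=0.8300, H(U|V=a) = 0.4902
  V=b: p=0.1700, H(U|V=b) = 0.5456
Weighted sum = 0.4996 nats.

0.4996 nats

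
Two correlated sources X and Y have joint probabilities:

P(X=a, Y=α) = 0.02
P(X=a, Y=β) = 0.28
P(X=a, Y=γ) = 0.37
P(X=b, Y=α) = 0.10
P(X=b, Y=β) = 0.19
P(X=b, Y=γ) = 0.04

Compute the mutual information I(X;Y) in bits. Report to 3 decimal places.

0.190 bits

Marginals: p(X) = (0.6700, 0.3300), p(Y) = (0.1200, 0.4700, 0.4100).
I(X;Y) = Σ p(x,y)·log₂[p(x,y)/(p(x)p(y))].
  (a,α): 0.02·log₂(0.2488) = -0.0401
  (a,β): 0.28·log₂(0.8892) = -0.0475
  (a,γ): 0.37·log₂(1.3469) = 0.1590
  (b,α): 0.10·log₂(2.5253) = 0.1336
  (b,β): 0.19·log₂(1.2250) = 0.0556
  (b,γ): 0.04·log₂(0.2956) = -0.0703
Sum = 0.190 bits.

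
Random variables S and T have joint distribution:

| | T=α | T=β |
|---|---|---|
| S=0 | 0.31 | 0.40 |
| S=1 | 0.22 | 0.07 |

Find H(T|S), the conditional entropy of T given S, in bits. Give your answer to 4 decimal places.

0.9330 bits

Marginals: p(S) = (0.7100, 0.2900), p(T) = (0.5300, 0.4700).
H(T|S) = Σ p(S) · H(T|S=·).
  S=0: p=0.7100, H(T|S=0) = 0.9884
  S=1: p=0.2900, H(T|S=1) = 0.7973
Weighted sum = 0.9330 bits.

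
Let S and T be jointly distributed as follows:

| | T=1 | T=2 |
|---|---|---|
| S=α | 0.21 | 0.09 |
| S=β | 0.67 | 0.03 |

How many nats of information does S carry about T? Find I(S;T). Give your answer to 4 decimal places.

0.0598 nats

Marginals: p(S) = (0.3000, 0.7000), p(T) = (0.8800, 0.1200).
I(S;T) = H(S) + H(T) − H(S,T).
H(S) = 0.6109, H(T) = 0.3669, H(S,T) = 0.9180.
I(S;T) = 0.6109 + 0.3669 − 0.9180 = 0.0598 nats.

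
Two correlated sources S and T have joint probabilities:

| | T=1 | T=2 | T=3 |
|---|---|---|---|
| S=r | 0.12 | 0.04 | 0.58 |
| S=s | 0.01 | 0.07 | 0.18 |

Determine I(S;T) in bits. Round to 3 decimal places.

Marginals: p(S) = (0.7400, 0.2600), p(T) = (0.1300, 0.1100, 0.7600).
I(S;T) = Σ p(x,y)·log₂[p(x,y)/(p(x)p(y))].
  (r,1): 0.12·log₂(1.2474) = 0.0383
  (r,2): 0.04·log₂(0.4914) = -0.0410
  (r,3): 0.58·log₂(1.0313) = 0.0258
  (s,1): 0.01·log₂(0.2959) = -0.0176
  (s,2): 0.07·log₂(2.4476) = 0.0904
  (s,3): 0.18·log₂(0.9109) = -0.0242
Sum = 0.072 bits.

0.072 bits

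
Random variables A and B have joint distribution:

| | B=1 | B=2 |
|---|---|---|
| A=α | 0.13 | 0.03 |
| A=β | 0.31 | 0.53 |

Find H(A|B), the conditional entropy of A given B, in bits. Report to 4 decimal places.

Marginals: p(A) = (0.1600, 0.8400), p(B) = (0.4400, 0.5600).
H(A|B) = Σ p(B) · H(A|B=·).
  B=1: p=0.4400, H(A|B=1) = 0.8757
  B=2: p=0.5600, H(A|B=2) = 0.3014
Weighted sum = 0.5541 bits.

0.5541 bits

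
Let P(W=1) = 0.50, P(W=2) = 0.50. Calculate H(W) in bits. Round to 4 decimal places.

H(W) = −Σ p·log₂ p.
  −(0.50)·log₂(0.50) = 0.50000
  −(0.50)·log₂(0.50) = 0.50000
Sum: 0.50000 + 0.50000 = 1.0000 bits.

1.0000 bits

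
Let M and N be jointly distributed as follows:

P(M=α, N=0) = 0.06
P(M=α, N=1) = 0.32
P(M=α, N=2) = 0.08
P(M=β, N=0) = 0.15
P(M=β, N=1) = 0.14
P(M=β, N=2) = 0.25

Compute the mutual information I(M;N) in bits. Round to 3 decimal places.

Marginals: p(M) = (0.4600, 0.5400), p(N) = (0.2100, 0.4600, 0.3300).
I(M;N) = H(M) + H(N) − H(M,N).
H(M) = 0.9954, H(N) = 1.5160, H(M,N) = 2.3687.
I(M;N) = 0.9954 + 1.5160 − 2.3687 = 0.143 bits.

0.143 bits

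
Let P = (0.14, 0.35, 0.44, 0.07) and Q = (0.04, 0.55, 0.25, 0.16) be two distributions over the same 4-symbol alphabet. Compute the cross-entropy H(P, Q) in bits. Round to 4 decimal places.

2.0171 bits

H(P,Q) = −Σ p·log₂ q.
  −0.14·log₂(0.04) = 0.65014
  −0.35·log₂(0.55) = 0.30187
  −0.44·log₂(0.25) = 0.88000
  −0.07·log₂(0.16) = 0.18507
H(P,Q) = 2.0171 bits.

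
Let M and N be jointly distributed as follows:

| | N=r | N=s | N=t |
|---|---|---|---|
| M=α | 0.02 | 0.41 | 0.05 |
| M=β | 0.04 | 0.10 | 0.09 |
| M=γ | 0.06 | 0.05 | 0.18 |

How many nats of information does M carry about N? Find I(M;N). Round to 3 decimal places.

0.196 nats

Marginals: p(M) = (0.4800, 0.2300, 0.2900), p(N) = (0.1200, 0.5600, 0.3200).
I(M;N) = H(M) + H(N) − H(M,N).
H(M) = 1.0493, H(N) = 0.9437, H(M,N) = 1.7966.
I(M;N) = 1.0493 + 0.9437 − 1.7966 = 0.196 nats.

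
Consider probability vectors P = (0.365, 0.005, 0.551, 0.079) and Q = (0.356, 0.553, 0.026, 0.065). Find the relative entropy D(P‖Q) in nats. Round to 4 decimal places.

D(P‖Q) = Σ p·ln(p/q).
  0.365·ln(0.365/0.356) = 0.00911
  0.005·ln(0.005/0.553) = -0.02353
  0.551·ln(0.551/0.026) = 1.68255
  0.079·ln(0.079/0.065) = 0.01541
D(P‖Q) = 1.6835 nats.

1.6835 nats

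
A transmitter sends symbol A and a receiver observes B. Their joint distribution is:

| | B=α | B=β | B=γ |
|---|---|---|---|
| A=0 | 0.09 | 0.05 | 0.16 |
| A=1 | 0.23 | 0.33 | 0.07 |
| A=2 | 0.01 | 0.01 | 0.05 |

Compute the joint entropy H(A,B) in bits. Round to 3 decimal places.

2.585 bits

H(A,B) = −Σ p(x,y)·log₂ p(x,y) over all 9 cells.
  cell (0,α): −0.09·log₂0.09 = 0.3127
  cell (0,β): −0.05·log₂0.05 = 0.2161
  cell (0,γ): −0.16·log₂0.16 = 0.4230
  cell (1,α): −0.23·log₂0.23 = 0.4877
  cell (1,β): −0.33·log₂0.33 = 0.5278
  cell (1,γ): −0.07·log₂0.07 = 0.2686
  cell (2,α): −0.01·log₂0.01 = 0.0664
  cell (2,β): −0.01·log₂0.01 = 0.0664
  cell (2,γ): −0.05·log₂0.05 = 0.2161
Sum = 2.585 bits.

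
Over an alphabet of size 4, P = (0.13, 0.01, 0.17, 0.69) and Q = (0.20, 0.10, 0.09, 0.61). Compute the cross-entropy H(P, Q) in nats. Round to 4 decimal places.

0.9827 nats

H(P,Q) = −Σ p·ln q.
  −0.13·ln(0.20) = 0.20923
  −0.01·ln(0.10) = 0.02303
  −0.17·ln(0.09) = 0.40935
  −0.69·ln(0.61) = 0.34106
H(P,Q) = 0.9827 nats.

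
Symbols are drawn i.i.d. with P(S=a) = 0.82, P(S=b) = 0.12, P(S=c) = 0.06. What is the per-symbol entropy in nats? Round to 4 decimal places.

0.5860 nats

H(S) = −Σ p·ln p.
  −(0.82)·ln(0.82) = 0.16273
  −(0.12)·ln(0.12) = 0.25443
  −(0.06)·ln(0.06) = 0.16880
Sum: 0.16273 + 0.25443 + 0.16880 = 0.5860 nats.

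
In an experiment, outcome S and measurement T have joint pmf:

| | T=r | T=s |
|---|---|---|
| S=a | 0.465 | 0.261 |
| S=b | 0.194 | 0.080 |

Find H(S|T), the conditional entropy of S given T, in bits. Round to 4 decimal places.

0.8442 bits

Marginals: p(S) = (0.7260, 0.2740), p(T) = (0.6590, 0.3410).
H(S|T) = Σ p(T) · H(S|T=·).
  T=r: p=0.6590, H(S|T=r) = 0.8743
  T=s: p=0.3410, H(S|T=s) = 0.7860
Weighted sum = 0.8442 bits.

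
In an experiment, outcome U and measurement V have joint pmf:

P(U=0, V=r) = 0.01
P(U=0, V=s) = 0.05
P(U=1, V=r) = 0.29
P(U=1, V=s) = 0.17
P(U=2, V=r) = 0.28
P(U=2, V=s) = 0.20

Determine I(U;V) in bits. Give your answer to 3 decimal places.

Marginals: p(U) = (0.0600, 0.4600, 0.4800), p(V) = (0.5800, 0.4200).
I(U;V) = Σ p(x,y)·log₂[p(x,y)/(p(x)p(y))].
  (0,r): 0.01·log₂(0.2874) = -0.0180
  (0,s): 0.05·log₂(1.9841) = 0.0494
  (1,r): 0.29·log₂(1.0870) = 0.0349
  (1,s): 0.17·log₂(0.8799) = -0.0314
  (2,r): 0.28·log₂(1.0057) = 0.0023
  (2,s): 0.20·log₂(0.9921) = -0.0023
Sum = 0.035 bits.

0.035 bits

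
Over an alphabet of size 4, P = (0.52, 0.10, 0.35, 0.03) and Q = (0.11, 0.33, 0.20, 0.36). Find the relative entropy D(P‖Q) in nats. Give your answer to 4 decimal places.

D(P‖Q) = Σ p·ln(p/q).
  0.52·ln(0.52/0.11) = 0.80774
  0.10·ln(0.10/0.33) = -0.11939
  0.35·ln(0.35/0.20) = 0.19587
  0.03·ln(0.03/0.36) = -0.07455
D(P‖Q) = 0.8097 nats.

0.8097 nats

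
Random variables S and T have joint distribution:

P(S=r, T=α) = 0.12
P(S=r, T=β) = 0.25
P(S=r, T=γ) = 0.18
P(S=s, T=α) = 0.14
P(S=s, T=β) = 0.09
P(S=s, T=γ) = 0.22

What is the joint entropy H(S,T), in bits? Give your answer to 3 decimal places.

2.503 bits

H(S,T) = −Σ p(x,y)·log₂ p(x,y) over all 6 cells.
  cell (r,α): −0.12·log₂0.12 = 0.3671
  cell (r,β): −0.25·log₂0.25 = 0.5000
  cell (r,γ): −0.18·log₂0.18 = 0.4453
  cell (s,α): −0.14·log₂0.14 = 0.3971
  cell (s,β): −0.09·log₂0.09 = 0.3127
  cell (s,γ): −0.22·log₂0.22 = 0.4806
Sum = 2.503 bits.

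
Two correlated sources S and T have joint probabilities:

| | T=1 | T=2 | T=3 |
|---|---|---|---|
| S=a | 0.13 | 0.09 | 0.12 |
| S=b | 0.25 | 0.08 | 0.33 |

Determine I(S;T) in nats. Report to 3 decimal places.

0.018 nats

Marginals: p(S) = (0.3400, 0.6600), p(T) = (0.3800, 0.1700, 0.4500).
I(S;T) = Σ p(x,y)·ln[p(x,y)/(p(x)p(y))].
  (a,1): 0.13·ln(1.0062) = 0.0008
  (a,2): 0.09·ln(1.5571) = 0.0399
  (a,3): 0.12·ln(0.7843) = -0.0292
  (b,1): 0.25·ln(0.9968) = -0.0008
  (b,2): 0.08·ln(0.7130) = -0.0271
  (b,3): 0.33·ln(1.1111) = 0.0348
Sum = 0.018 nats.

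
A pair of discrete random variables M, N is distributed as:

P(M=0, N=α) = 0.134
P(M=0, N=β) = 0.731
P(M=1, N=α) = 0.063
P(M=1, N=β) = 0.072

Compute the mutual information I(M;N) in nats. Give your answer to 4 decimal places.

0.0300 nats

Marginals: p(M) = (0.8650, 0.1350), p(N) = (0.1970, 0.8030).
I(M;N) = H(M) + H(N) − H(M,N).
H(M) = 0.3958, H(N) = 0.4962, H(M,N) = 0.8620.
I(M;N) = 0.3958 + 0.4962 − 0.8620 = 0.0300 nats.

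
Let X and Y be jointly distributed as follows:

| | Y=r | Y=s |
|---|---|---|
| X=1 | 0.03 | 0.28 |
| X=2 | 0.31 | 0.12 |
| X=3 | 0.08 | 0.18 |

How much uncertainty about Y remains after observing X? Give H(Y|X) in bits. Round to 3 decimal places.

0.741 bits

Chain rule: H(Y|X) = H(X,Y) − H(X).
Marginals: p(X) = (0.3100, 0.4300, 0.2600), p(Y) = (0.4200, 0.5800).
H(X,Y) = 2.2937 bits; H(X) = 1.5526 bits.
H(Y|X) = 2.2937 − 1.5526 = 0.741 bits.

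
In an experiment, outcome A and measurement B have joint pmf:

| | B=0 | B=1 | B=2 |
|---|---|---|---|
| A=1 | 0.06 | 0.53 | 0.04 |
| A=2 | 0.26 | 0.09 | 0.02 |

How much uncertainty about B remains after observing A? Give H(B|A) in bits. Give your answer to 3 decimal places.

Chain rule: H(B|A) = H(A,B) − H(A).
Marginals: p(A) = (0.6300, 0.3700), p(B) = (0.3200, 0.6200, 0.0600).
H(A,B) = 1.8456 bits; H(A) = 0.9507 bits.
H(B|A) = 1.8456 − 0.9507 = 0.895 bits.

0.895 bits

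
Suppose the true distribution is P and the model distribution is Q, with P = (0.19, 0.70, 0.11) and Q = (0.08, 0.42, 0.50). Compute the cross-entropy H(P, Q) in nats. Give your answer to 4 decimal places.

H(P,Q) = −Σ p·ln q.
  −0.19·ln(0.08) = 0.47989
  −0.70·ln(0.42) = 0.60725
  −0.11·ln(0.50) = 0.07625
H(P,Q) = 1.1634 nats.

1.1634 nats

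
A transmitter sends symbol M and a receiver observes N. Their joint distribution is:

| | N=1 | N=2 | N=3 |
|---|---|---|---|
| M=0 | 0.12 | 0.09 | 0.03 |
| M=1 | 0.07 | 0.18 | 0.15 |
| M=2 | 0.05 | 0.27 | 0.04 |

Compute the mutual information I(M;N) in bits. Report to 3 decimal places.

0.141 bits

Marginals: p(M) = (0.2400, 0.4000, 0.3600), p(N) = (0.2400, 0.5400, 0.2200).
I(M;N) = Σ p(x,y)·log₂[p(x,y)/(p(x)p(y))].
  (0,1): 0.12·log₂(2.0833) = 0.1271
  (0,2): 0.09·log₂(0.6944) = -0.0473
  (0,3): 0.03·log₂(0.5682) = -0.0245
  (1,1): 0.07·log₂(0.7292) = -0.0319
  (1,2): 0.18·log₂(0.8333) = -0.0473
  (1,3): 0.15·log₂(1.7045) = 0.1154
  (2,1): 0.05·log₂(0.5787) = -0.0395
  (2,2): 0.27·log₂(1.3889) = 0.1280
  (2,3): 0.04·log₂(0.5051) = -0.0394
Sum = 0.141 bits.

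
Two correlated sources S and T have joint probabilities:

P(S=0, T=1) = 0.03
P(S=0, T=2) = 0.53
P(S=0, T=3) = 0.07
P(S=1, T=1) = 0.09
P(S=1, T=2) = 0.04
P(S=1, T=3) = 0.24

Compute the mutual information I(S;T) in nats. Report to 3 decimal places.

Marginals: p(S) = (0.6300, 0.3700), p(T) = (0.1200, 0.5700, 0.3100).
I(S;T) = H(S) + H(T) − H(S,T).
H(S) = 0.6590, H(T) = 0.9379, H(S,T) = 1.3158.
I(S;T) = 0.6590 + 0.9379 − 1.3158 = 0.281 nats.

0.281 nats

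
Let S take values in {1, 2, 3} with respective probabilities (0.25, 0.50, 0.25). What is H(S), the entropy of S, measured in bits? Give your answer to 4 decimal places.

H(S) = −Σ p·log₂ p.
  −(0.25)·log₂(0.25) = 0.50000
  −(0.50)·log₂(0.50) = 0.50000
  −(0.25)·log₂(0.25) = 0.50000
Sum: 0.50000 + 0.50000 + 0.50000 = 1.5000 bits.

1.5000 bits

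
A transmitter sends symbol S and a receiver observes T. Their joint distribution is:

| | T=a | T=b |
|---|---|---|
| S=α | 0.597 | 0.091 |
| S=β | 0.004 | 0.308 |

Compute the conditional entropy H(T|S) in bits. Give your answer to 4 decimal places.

0.4186 bits

Marginals: p(S) = (0.6880, 0.3120), p(T) = (0.6010, 0.3990).
H(T|S) = Σ p(S) · H(T|S=·).
  S=α: p=0.6880, H(T|S=α) = 0.5636
  S=β: p=0.3120, H(T|S=β) = 0.0990
Weighted sum = 0.4186 bits.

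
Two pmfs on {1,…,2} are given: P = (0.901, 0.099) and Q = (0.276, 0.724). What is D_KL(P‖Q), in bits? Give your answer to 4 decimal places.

1.2537 bits

D(P‖Q) = Σ p·log₂(p/q).
  0.901·log₂(0.901/0.276) = 1.53788
  0.099·log₂(0.099/0.724) = -0.28418
D(P‖Q) = 1.2537 bits.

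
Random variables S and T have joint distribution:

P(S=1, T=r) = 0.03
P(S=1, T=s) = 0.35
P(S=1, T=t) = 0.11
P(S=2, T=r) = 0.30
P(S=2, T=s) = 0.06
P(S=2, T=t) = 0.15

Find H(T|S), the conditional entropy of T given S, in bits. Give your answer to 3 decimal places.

Chain rule: H(T|S) = H(S,T) − H(S).
Marginals: p(S) = (0.4900, 0.5100), p(T) = (0.3300, 0.4100, 0.2600).
H(S,T) = 2.2073 bits; H(S) = 0.9997 bits.
H(T|S) = 2.2073 − 0.9997 = 1.208 bits.

1.208 bits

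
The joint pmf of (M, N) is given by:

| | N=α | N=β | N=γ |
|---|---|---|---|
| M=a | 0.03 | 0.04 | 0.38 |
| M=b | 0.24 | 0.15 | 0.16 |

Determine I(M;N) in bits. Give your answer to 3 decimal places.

Marginals: p(M) = (0.4500, 0.5500), p(N) = (0.2700, 0.1900, 0.5400).
I(M;N) = H(M) + H(N) − H(M,N).
H(M) = 0.9928, H(N) = 1.4453, H(M,N) = 2.1957.
I(M;N) = 0.9928 + 1.4453 − 2.1957 = 0.242 bits.

0.242 bits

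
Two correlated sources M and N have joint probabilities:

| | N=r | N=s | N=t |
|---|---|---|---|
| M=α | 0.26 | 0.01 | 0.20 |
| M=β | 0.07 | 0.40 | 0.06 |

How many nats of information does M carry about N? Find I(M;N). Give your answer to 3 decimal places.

0.333 nats

Marginals: p(M) = (0.4700, 0.5300), p(N) = (0.3300, 0.4100, 0.2600).
I(M;N) = Σ p(x,y)·ln[p(x,y)/(p(x)p(y))].
  (α,r): 0.26·ln(1.6763) = 0.1343
  (α,s): 0.01·ln(0.0519) = -0.0296
  (α,t): 0.20·ln(1.6367) = 0.0985
  (β,r): 0.07·ln(0.4002) = -0.0641
  (β,s): 0.40·ln(1.8408) = 0.2441
  (β,t): 0.06·ln(0.4354) = -0.0499
Sum = 0.333 nats.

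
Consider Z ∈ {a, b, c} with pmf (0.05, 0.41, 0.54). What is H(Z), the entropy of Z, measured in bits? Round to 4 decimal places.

1.2235 bits

H(Z) = −Σ p·log₂ p.
  −(0.05)·log₂(0.05) = 0.21610
  −(0.41)·log₂(0.41) = 0.52738
  −(0.54)·log₂(0.54) = 0.48004
Sum: 0.21610 + 0.52738 + 0.48004 = 1.2235 bits.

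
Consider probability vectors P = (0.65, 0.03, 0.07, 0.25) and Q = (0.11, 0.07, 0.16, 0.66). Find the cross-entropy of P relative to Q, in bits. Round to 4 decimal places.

2.5199 bits

H(P,Q) = −Σ p·log₂ q.
  −0.65·log₂(0.11) = 2.06988
  −0.03·log₂(0.07) = 0.11510
  −0.07·log₂(0.16) = 0.18507
  −0.25·log₂(0.66) = 0.14987
H(P,Q) = 2.5199 bits.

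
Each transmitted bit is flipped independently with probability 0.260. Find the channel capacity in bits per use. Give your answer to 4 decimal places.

0.1733 bits

Binary symmetric channel: C = 1 − h₂(ε) where h₂ is the binary entropy function.
h₂(0.260) = −0.260·log₂0.260 − 0.740·log₂0.740 = 0.8267.
C = 1 − 0.8267 = 0.1733 bits per channel use.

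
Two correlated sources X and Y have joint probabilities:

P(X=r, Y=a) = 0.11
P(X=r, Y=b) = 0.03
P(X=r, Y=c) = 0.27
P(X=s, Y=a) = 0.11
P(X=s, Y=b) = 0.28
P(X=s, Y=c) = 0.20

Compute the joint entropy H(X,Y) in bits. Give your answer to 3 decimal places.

H(X,Y) = −Σ p(x,y)·log₂ p(x,y) over all 6 cells.
  cell (r,a): −0.11·log₂0.11 = 0.3503
  cell (r,b): −0.03·log₂0.03 = 0.1518
  cell (r,c): −0.27·log₂0.27 = 0.5100
  cell (s,a): −0.11·log₂0.11 = 0.3503
  cell (s,b): −0.28·log₂0.28 = 0.5142
  cell (s,c): −0.20·log₂0.20 = 0.4644
Sum = 2.341 bits.

2.341 bits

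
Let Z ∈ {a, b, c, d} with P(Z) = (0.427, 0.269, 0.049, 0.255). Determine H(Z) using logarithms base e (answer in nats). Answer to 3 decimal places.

1.213 nats

H(Z) = −Σ p·ln p.
  −(0.427)·ln(0.427) = 0.3634
  −(0.269)·ln(0.269) = 0.3532
  −(0.049)·ln(0.049) = 0.1478
  −(0.255)·ln(0.255) = 0.3485
Sum: 0.3634 + 0.3532 + 0.1478 + 0.3485 = 1.213 nats.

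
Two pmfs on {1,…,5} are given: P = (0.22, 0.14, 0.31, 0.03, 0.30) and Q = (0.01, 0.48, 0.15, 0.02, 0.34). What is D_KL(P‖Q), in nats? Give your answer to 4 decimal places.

0.7072 nats

D(P‖Q) = Σ p·ln(p/q).
  0.22·ln(0.22/0.01) = 0.68003
  0.14·ln(0.14/0.48) = -0.17250
  0.31·ln(0.31/0.15) = 0.22504
  0.03·ln(0.03/0.02) = 0.01216
  0.30·ln(0.30/0.34) = -0.03755
D(P‖Q) = 0.7072 nats.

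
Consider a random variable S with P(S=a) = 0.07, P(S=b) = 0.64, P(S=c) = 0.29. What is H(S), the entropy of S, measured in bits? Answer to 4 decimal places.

H(S) = −Σ p·log₂ p.
  −(0.07)·log₂(0.07) = 0.26856
  −(0.64)·log₂(0.64) = 0.41207
  −(0.29)·log₂(0.29) = 0.51790
Sum: 0.26856 + 0.41207 + 0.51790 = 1.1985 bits.

1.1985 bits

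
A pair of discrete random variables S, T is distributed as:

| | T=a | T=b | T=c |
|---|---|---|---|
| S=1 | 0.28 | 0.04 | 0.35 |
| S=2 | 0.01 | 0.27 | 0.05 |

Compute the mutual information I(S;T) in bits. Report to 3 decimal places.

0.463 bits

Marginals: p(S) = (0.6700, 0.3300), p(T) = (0.2900, 0.3100, 0.4000).
I(S;T) = H(S) + H(T) − H(S,T).
H(S) = 0.9149, H(T) = 1.5705, H(S,T) = 2.0226.
I(S;T) = 0.9149 + 1.5705 − 2.0226 = 0.463 bits.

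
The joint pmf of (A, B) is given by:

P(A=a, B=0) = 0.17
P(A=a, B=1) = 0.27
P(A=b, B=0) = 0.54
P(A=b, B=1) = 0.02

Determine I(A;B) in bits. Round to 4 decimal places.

Marginals: p(A) = (0.4400, 0.5600), p(B) = (0.7100, 0.2900).
I(A;B) = H(A) + H(B) − H(A,B).
H(A) = 0.9896, H(B) = 0.8687, H(A,B) = 1.5375.
I(A;B) = 0.9896 + 0.8687 − 1.5375 = 0.3208 bits.

0.3208 bits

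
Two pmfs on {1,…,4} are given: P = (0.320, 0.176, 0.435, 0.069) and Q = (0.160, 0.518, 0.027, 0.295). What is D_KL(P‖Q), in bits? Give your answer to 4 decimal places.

D(P‖Q) = Σ p·log₂(p/q).
  0.320·log₂(0.320/0.160) = 0.32000
  0.176·log₂(0.176/0.518) = -0.27410
  0.435·log₂(0.435/0.027) = 1.74434
  0.069·log₂(0.069/0.295) = -0.14463
D(P‖Q) = 1.6456 bits.

1.6456 bits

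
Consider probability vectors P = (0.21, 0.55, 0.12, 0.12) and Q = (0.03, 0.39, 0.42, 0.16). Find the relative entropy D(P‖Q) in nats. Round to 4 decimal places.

D(P‖Q) = Σ p·ln(p/q).
  0.21·ln(0.21/0.03) = 0.40864
  0.55·ln(0.55/0.39) = 0.18907
  0.12·ln(0.12/0.42) = -0.15033
  0.12·ln(0.12/0.16) = -0.03452
D(P‖Q) = 0.4129 nats.

0.4129 nats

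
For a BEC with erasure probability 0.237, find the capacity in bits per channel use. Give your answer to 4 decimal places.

Binary erasure channel: capacity C = 1 − ε.
C = 1 − 0.237 = 0.7630 bits per channel use.

0.7630 bits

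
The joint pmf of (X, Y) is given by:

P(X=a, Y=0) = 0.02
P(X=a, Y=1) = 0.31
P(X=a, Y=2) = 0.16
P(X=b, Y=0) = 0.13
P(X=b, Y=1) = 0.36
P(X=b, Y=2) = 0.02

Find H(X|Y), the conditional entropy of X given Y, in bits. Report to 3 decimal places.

Marginals: p(X) = (0.4900, 0.5100), p(Y) = (0.1500, 0.6700, 0.1800).
H(X|Y) = Σ p(Y) · H(X|Y=·).
  Y=0: p=0.1500, H(X|Y=0) = 0.5665
  Y=1: p=0.6700, H(X|Y=1) = 0.9960
  Y=2: p=0.1800, H(X|Y=2) = 0.5033
Weighted sum = 0.843 bits.

0.843 bits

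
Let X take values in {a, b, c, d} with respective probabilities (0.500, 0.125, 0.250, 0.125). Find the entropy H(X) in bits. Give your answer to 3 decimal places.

H(X) = −Σ p·log₂ p.
  −(0.500)·log₂(0.500) = 0.5000
  −(0.125)·log₂(0.125) = 0.3750
  −(0.250)·log₂(0.250) = 0.5000
  −(0.125)·log₂(0.125) = 0.3750
Sum: 0.5000 + 0.3750 + 0.5000 + 0.3750 = 1.750 bits.

1.750 bits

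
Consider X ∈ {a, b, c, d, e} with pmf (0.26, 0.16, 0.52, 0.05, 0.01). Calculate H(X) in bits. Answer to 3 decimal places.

H(X) = −Σ p·log₂ p.
  −(0.26)·log₂(0.26) = 0.5053
  −(0.16)·log₂(0.16) = 0.4230
  −(0.52)·log₂(0.52) = 0.4906
  −(0.05)·log₂(0.05) = 0.2161
  −(0.01)·log₂(0.01) = 0.0664
Sum: 0.5053 + 0.4230 + 0.4906 + 0.2161 + 0.0664 = 1.701 bits.

1.701 bits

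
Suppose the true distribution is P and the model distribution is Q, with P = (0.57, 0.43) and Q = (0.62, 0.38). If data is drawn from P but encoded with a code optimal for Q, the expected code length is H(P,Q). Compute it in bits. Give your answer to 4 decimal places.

0.9934 bits

H(P,Q) = −Σ p·log₂ q.
  −0.57·log₂(0.62) = 0.39311
  −0.43·log₂(0.38) = 0.60025
H(P,Q) = 0.9934 bits.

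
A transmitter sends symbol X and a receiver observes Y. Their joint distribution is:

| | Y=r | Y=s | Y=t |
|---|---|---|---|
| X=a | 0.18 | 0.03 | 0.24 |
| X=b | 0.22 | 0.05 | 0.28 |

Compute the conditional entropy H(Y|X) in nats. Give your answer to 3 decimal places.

Marginals: p(X) = (0.4500, 0.5500), p(Y) = (0.4000, 0.0800, 0.5200).
H(Y|X) = Σ p(X) · H(Y|X=·).
  X=a: p=0.4500, H(Y|X=a) = 0.8823
  X=b: p=0.5500, H(Y|X=b) = 0.9282
Weighted sum = 0.908 nats.

0.908 nats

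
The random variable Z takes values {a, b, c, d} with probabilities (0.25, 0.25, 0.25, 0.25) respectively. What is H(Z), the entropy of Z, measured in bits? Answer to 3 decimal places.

H(Z) = −Σ p·log₂ p.
  −(0.25)·log₂(0.25) = 0.5000
  −(0.25)·log₂(0.25) = 0.5000
  −(0.25)·log₂(0.25) = 0.5000
  −(0.25)·log₂(0.25) = 0.5000
Sum: 0.5000 + 0.5000 + 0.5000 + 0.5000 = 2.000 bits.

2.000 bits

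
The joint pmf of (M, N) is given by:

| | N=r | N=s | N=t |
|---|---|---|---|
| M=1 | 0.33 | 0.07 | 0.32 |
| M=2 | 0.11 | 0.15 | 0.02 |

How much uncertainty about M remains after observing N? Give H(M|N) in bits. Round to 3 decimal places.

0.665 bits

Marginals: p(M) = (0.7200, 0.2800), p(N) = (0.4400, 0.2200, 0.3400).
H(M|N) = Σ p(N) · H(M|N=·).
  N=r: p=0.4400, H(M|N=r) = 0.8113
  N=s: p=0.2200, H(M|N=s) = 0.9024
  N=t: p=0.3400, H(M|N=t) = 0.3228
Weighted sum = 0.665 bits.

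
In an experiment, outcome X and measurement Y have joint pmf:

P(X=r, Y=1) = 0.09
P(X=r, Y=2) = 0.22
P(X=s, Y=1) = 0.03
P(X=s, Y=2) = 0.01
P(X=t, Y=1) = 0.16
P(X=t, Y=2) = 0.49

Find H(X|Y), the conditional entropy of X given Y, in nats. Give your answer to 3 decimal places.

0.751 nats

Chain rule: H(X|Y) = H(X,Y) − H(Y).
Marginals: p(X) = (0.3100, 0.0400, 0.6500), p(Y) = (0.2800, 0.7200).
H(X,Y) = 1.3438 nats; H(Y) = 0.5930 nats.
H(X|Y) = 1.3438 − 0.5930 = 0.751 nats.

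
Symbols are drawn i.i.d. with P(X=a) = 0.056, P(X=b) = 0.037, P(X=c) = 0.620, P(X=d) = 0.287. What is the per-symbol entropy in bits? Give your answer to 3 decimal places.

H(X) = −Σ p·log₂ p.
  −(0.056)·log₂(0.056) = 0.2329
  −(0.037)·log₂(0.037) = 0.1760
  −(0.620)·log₂(0.620) = 0.4276
  −(0.287)·log₂(0.287) = 0.5169
Sum: 0.2329 + 0.1760 + 0.4276 + 0.5169 = 1.353 bits.

1.353 bits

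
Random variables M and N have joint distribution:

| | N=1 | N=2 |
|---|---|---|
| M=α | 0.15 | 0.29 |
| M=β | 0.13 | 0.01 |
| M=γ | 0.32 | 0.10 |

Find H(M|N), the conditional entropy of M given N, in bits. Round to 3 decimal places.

1.265 bits

Chain rule: H(M|N) = H(M,N) − H(N).
Marginals: p(M) = (0.4400, 0.1400, 0.4200), p(N) = (0.6000, 0.4000).
H(M,N) = 2.2358 bits; H(N) = 0.9710 bits.
H(M|N) = 2.2358 − 0.9710 = 1.265 bits.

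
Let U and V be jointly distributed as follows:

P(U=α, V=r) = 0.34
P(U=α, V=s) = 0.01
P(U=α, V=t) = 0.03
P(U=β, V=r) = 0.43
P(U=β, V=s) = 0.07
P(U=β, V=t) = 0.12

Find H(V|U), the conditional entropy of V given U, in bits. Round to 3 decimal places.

0.949 bits

Marginals: p(U) = (0.3800, 0.6200), p(V) = (0.7700, 0.0800, 0.1500).
H(V|U) = Σ p(U) · H(V|U=·).
  U=α: p=0.3800, H(V|U=α) = 0.5709
  U=β: p=0.6200, H(V|U=β) = 1.1800
Weighted sum = 0.949 bits.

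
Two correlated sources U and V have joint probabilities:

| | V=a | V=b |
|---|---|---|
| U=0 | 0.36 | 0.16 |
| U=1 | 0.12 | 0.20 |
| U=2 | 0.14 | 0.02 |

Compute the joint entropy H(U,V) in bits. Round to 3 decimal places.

2.295 bits

H(U,V) = −Σ p(x,y)·log₂ p(x,y) over all 6 cells.
  cell (0,a): −0.36·log₂0.36 = 0.5306
  cell (0,b): −0.16·log₂0.16 = 0.4230
  cell (1,a): −0.12·log₂0.12 = 0.3671
  cell (1,b): −0.20·log₂0.20 = 0.4644
  cell (2,a): −0.14·log₂0.14 = 0.3971
  cell (2,b): −0.02·log₂0.02 = 0.1129
Sum = 2.295 bits.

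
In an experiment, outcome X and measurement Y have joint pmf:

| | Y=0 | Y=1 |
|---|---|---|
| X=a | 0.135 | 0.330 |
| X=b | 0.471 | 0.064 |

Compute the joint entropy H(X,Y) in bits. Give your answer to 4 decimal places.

1.6832 bits

H(X,Y) = −Σ p(x,y)·log₂ p(x,y) over all 4 cells.
  cell (a,0): −0.135·log₂0.135 = 0.39001
  cell (a,1): −0.330·log₂0.330 = 0.52782
  cell (b,0): −0.471·log₂0.471 = 0.51160
  cell (b,1): −0.064·log₂0.064 = 0.25381
Sum = 1.6832 bits.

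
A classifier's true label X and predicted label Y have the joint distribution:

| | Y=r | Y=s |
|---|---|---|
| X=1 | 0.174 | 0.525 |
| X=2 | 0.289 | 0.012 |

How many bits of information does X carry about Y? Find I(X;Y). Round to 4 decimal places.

0.3574 bits

Marginals: p(X) = (0.6990, 0.3010), p(Y) = (0.4630, 0.5370).
I(X;Y) = H(X) + H(Y) − H(X,Y).
H(X) = 0.8825, H(Y) = 0.9960, H(X,Y) = 1.5211.
I(X;Y) = 0.8825 + 0.9960 − 1.5211 = 0.3574 bits.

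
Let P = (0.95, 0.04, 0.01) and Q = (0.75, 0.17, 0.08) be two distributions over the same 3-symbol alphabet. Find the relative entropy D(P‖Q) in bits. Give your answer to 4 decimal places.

0.2105 bits

D(P‖Q) = Σ p·log₂(p/q).
  0.95·log₂(0.95/0.75) = 0.32399
  0.04·log₂(0.04/0.17) = -0.08350
  0.01·log₂(0.01/0.08) = -0.03000
D(P‖Q) = 0.2105 bits.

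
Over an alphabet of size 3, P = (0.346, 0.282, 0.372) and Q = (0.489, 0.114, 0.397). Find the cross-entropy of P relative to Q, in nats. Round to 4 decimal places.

H(P,Q) = −Σ p·ln q.
  −0.346·ln(0.489) = 0.24753
  −0.282·ln(0.114) = 0.61238
  −0.372·ln(0.397) = 0.34366
H(P,Q) = 1.2036 nats.

1.2036 nats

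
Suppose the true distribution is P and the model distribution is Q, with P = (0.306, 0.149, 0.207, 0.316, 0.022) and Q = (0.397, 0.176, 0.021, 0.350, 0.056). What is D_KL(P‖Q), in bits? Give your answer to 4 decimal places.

D(P‖Q) = Σ p·log₂(p/q).
  0.306·log₂(0.306/0.397) = -0.11494
  0.149·log₂(0.149/0.176) = -0.03580
  0.207·log₂(0.207/0.021) = 0.68334
  0.316·log₂(0.316/0.350) = -0.04659
  0.022·log₂(0.022/0.056) = -0.02965
D(P‖Q) = 0.4564 bits.

0.4564 bits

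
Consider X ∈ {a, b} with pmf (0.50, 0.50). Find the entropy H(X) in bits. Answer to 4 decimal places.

1.0000 bits

H(X) = −Σ p·log₂ p.
  −(0.50)·log₂(0.50) = 0.50000
  −(0.50)·log₂(0.50) = 0.50000
Sum: 0.50000 + 0.50000 = 1.0000 bits.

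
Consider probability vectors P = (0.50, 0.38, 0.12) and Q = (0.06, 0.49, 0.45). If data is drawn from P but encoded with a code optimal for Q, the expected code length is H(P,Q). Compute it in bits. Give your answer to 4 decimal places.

H(P,Q) = −Σ p·log₂ q.
  −0.50·log₂(0.06) = 2.02945
  −0.38·log₂(0.49) = 0.39108
  −0.12·log₂(0.45) = 0.13824
H(P,Q) = 2.5588 bits.

2.5588 bits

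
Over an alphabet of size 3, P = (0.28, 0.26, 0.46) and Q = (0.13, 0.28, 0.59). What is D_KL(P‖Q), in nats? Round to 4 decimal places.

D(P‖Q) = Σ p·ln(p/q).
  0.28·ln(0.28/0.13) = 0.21483
  0.26·ln(0.26/0.28) = -0.01927
  0.46·ln(0.46/0.59) = -0.11449
D(P‖Q) = 0.0811 nats.

0.0811 nats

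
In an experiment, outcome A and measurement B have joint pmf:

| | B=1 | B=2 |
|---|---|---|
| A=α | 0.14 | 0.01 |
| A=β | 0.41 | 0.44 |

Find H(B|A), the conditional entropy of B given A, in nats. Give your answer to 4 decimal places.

Marginals: p(A) = (0.1500, 0.8500), p(B) = (0.5500, 0.4500).
H(B|A) = Σ p(A) · H(B|A=·).
  A=α: p=0.1500, H(B|A=α) = 0.2449
  A=β: p=0.8500, H(B|A=β) = 0.6925
Weighted sum = 0.6254 nats.

0.6254 nats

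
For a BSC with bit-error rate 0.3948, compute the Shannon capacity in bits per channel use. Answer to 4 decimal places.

Binary symmetric channel: C = 1 − h₂(ε) where h₂ is the binary entropy function.
h₂(0.3948) = −0.3948·log₂0.3948 − 0.6052·log₂0.6052 = 0.9678.
C = 1 − 0.9678 = 0.0322 bits per channel use.

0.0322 bits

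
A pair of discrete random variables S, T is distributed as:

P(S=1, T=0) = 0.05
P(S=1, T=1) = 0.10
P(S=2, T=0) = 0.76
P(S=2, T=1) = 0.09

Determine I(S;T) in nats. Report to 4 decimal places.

Marginals: p(S) = (0.1500, 0.8500), p(T) = (0.8100, 0.1900).
I(S;T) = Σ p(x,y)·ln[p(x,y)/(p(x)p(y))].
  (1,0): 0.05·ln(0.4115) = -0.04439
  (1,1): 0.10·ln(3.5088) = 0.12553
  (2,0): 0.76·ln(1.1038) = 0.07509
  (2,1): 0.09·ln(0.5573) = -0.05262
Sum = 0.1036 nats.

0.1036 nats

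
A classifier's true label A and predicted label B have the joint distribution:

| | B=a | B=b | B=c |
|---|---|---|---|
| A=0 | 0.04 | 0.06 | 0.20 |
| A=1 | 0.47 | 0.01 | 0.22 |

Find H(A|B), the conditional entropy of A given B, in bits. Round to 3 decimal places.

Chain rule: H(A|B) = H(A,B) − H(B).
Marginals: p(A) = (0.3000, 0.7000), p(B) = (0.5100, 0.0700, 0.4200).
H(A,B) = 1.9526 bits; H(B) = 1.2896 bits.
H(A|B) = 1.9526 − 1.2896 = 0.663 bits.

0.663 bits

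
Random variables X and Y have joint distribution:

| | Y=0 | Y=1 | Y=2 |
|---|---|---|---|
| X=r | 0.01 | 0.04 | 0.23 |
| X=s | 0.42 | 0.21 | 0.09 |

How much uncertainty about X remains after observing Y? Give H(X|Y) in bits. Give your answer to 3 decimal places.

Chain rule: H(X|Y) = H(X,Y) − H(Y).
Marginals: p(X) = (0.2800, 0.7200), p(Y) = (0.4300, 0.2500, 0.3200).
H(X,Y) = 2.0510 bits; H(Y) = 1.5496 bits.
H(X|Y) = 2.0510 − 1.5496 = 0.501 bits.

0.501 bits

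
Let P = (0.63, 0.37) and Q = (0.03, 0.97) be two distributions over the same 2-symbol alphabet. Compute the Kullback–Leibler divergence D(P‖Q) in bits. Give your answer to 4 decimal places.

2.2527 bits

D(P‖Q) = Σ p·log₂(p/q).
  0.63·log₂(0.63/0.03) = 2.76716
  0.37·log₂(0.37/0.97) = -0.51447
D(P‖Q) = 2.2527 bits.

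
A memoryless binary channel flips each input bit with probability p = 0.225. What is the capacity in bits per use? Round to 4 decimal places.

0.2308 bits

Binary symmetric channel: C = 1 − h₂(ε) where h₂ is the binary entropy function.
h₂(0.225) = −0.225·log₂0.225 − 0.775·log₂0.775 = 0.7692.
C = 1 − 0.7692 = 0.2308 bits per channel use.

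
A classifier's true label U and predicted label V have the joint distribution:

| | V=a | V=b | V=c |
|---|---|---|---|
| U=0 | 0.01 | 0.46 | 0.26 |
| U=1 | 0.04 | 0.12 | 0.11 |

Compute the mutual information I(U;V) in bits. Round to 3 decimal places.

Marginals: p(U) = (0.7300, 0.2700), p(V) = (0.0500, 0.5800, 0.3700).
I(U;V) = Σ p(x,y)·log₂[p(x,y)/(p(x)p(y))].
  (0,a): 0.01·log₂(0.2740) = -0.0187
  (0,b): 0.46·log₂(1.0864) = 0.0550
  (0,c): 0.26·log₂(0.9626) = -0.0143
  (1,a): 0.04·log₂(2.9630) = 0.0627
  (1,b): 0.12·log₂(0.7663) = -0.0461
  (1,c): 0.11·log₂(1.1011) = 0.0153
Sum = 0.054 bits.

0.054 bits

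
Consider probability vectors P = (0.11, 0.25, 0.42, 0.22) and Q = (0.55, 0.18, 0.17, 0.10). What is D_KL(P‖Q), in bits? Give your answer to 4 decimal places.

0.6614 bits

D(P‖Q) = Σ p·log₂(p/q).
  0.11·log₂(0.11/0.55) = -0.25541
  0.25·log₂(0.25/0.18) = 0.11848
  0.42·log₂(0.42/0.17) = 0.54804
  0.22·log₂(0.22/0.10) = 0.25025
D(P‖Q) = 0.6614 bits.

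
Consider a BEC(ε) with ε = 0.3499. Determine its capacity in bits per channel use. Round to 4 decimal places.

0.6501 bits

Binary erasure channel: capacity C = 1 − ε.
C = 1 − 0.3499 = 0.6501 bits per channel use.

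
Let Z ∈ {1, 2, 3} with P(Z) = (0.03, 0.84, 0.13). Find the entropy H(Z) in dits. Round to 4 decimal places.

H(Z) = −Σ p·log₁₀ p.
  −(0.03)·log₁₀(0.03) = 0.04569
  −(0.84)·log₁₀(0.84) = 0.06361
  −(0.13)·log₁₀(0.13) = 0.11519
Sum: 0.04569 + 0.06361 + 0.11519 = 0.2245 dits.

0.2245 dits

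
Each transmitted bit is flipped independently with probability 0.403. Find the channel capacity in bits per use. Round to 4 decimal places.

Binary symmetric channel: C = 1 − h₂(ε) where h₂ is the binary entropy function.
h₂(0.403) = −0.403·log₂0.403 − 0.597·log₂0.597 = 0.9727.
C = 1 − 0.9727 = 0.0273 bits per channel use.

0.0273 bits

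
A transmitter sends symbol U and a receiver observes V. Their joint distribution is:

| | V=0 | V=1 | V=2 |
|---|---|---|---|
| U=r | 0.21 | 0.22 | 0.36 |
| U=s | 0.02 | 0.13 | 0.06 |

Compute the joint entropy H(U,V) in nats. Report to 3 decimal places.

1.541 nats

H(U,V) = −Σ p(x,y)·ln p(x,y) over all 6 cells.
  cell (r,0): −0.21·ln0.21 = 0.3277
  cell (r,1): −0.22·ln0.22 = 0.3331
  cell (r,2): −0.36·ln0.36 = 0.3678
  cell (s,0): −0.02·ln0.02 = 0.0782
  cell (s,1): −0.13·ln0.13 = 0.2652
  cell (s,2): −0.06·ln0.06 = 0.1688
Sum = 1.541 nats.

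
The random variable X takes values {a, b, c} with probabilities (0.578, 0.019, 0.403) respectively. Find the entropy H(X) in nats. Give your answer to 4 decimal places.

H(X) = −Σ p·ln p.
  −(0.578)·ln(0.578) = 0.31685
  −(0.019)·ln(0.019) = 0.07530
  −(0.403)·ln(0.403) = 0.36625
Sum: 0.31685 + 0.07530 + 0.36625 = 0.7584 nats.

0.7584 nats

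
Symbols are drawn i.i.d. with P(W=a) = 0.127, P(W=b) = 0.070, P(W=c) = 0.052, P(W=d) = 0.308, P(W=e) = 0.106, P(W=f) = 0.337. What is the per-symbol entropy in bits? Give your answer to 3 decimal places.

2.264 bits

H(W) = −Σ p·log₂ p.
  −(0.127)·log₂(0.127) = 0.3781
  −(0.070)·log₂(0.070) = 0.2686
  −(0.052)·log₂(0.052) = 0.2218
  −(0.308)·log₂(0.308) = 0.5233
  −(0.106)·log₂(0.106) = 0.3432
  −(0.337)·log₂(0.337) = 0.5288
Sum: 0.3781 + 0.2686 + 0.2218 + 0.5233 + 0.3432 + 0.5288 = 2.264 bits.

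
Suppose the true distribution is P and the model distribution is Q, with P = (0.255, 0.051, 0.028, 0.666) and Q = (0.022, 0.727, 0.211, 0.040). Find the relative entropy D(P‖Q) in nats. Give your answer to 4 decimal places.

2.3058 nats

D(P‖Q) = Σ p·ln(p/q).
  0.255·ln(0.255/0.022) = 0.62481
  0.051·ln(0.051/0.727) = -0.13551
  0.028·ln(0.028/0.211) = -0.05655
  0.666·ln(0.666/0.040) = 1.87307
D(P‖Q) = 2.3058 nats.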